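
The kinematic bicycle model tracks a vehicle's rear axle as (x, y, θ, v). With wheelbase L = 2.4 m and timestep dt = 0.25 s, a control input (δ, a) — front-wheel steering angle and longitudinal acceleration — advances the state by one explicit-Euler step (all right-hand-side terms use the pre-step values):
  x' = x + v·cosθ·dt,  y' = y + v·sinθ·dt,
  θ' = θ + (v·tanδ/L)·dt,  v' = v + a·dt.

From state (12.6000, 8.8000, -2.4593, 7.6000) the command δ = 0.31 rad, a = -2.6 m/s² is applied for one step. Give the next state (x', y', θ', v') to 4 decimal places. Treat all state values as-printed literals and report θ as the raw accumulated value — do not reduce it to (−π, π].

x' = 12.6000 + 7.6000·cos(-2.4593)·0.25 = 11.1254
y' = 8.8000 + 7.6000·sin(-2.4593)·0.25 = 7.6019
θ' = -2.4593 + (7.6000/2.4)·tan(0.31)·0.25 = -2.2057
v' = 7.6000 − 2.6000·0.25 = 6.9500

(11.1254, 7.6019, -2.2057, 6.9500)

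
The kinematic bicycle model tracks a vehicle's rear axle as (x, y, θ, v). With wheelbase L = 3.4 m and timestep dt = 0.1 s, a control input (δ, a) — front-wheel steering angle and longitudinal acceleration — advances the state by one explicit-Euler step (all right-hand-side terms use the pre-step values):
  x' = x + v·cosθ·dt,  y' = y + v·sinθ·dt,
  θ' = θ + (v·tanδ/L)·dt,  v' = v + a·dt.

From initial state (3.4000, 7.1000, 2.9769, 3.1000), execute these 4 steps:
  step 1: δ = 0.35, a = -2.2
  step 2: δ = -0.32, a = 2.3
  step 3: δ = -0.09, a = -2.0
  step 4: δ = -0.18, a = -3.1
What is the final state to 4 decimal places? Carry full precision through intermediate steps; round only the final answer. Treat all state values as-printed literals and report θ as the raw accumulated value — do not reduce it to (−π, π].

after step 1 (δ=0.35, a=-2.2): (3.094195, 7.150824, 3.010182, 2.880000)
after step 2 (δ=-0.32, a=2.3): (2.808678, 7.188562, 2.982111, 3.110000)
after step 3 (δ=-0.09, a=-2.0): (2.501624, 7.237950, 2.973857, 2.910000)
after step 4 (δ=-0.18, a=-3.1): (2.214709, 7.286533, 2.958282, 2.600000)

(2.2147, 7.2865, 2.9583, 2.6000)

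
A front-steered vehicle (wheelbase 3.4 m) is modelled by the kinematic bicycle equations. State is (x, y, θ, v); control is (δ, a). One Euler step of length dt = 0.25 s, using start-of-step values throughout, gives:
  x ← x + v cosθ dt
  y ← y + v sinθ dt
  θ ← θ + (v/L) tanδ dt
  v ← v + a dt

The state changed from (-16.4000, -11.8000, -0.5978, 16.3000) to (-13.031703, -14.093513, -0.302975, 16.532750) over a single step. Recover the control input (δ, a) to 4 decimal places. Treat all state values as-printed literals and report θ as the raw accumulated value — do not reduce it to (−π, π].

δ = 0.2412, a = 0.9310

a = (v'−v)/dt = (0.232750)/0.25 = 0.9310
Δθ = θ'−θ = 0.294825;  (v·dt/L) = 16.3000·0.25/3.4 = 1.198529
tan δ = Δθ·L/(v·dt) = 0.245989  →  δ = 0.2412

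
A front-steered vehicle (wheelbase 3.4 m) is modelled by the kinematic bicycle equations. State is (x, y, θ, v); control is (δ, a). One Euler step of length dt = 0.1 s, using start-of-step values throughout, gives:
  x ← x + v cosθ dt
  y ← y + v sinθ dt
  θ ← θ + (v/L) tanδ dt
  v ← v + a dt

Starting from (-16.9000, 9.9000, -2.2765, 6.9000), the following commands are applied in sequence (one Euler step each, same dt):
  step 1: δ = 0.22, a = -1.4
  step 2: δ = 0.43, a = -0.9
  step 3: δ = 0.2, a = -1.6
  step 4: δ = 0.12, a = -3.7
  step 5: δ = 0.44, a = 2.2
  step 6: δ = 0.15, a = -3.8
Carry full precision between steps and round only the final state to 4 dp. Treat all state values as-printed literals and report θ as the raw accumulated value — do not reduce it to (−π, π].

(-19.0082, 6.5998, -1.9638, 5.9800)

after step 1 (δ=0.22, a=-1.4): (-17.347513, 9.374803, -2.231118, 6.760000)
after step 2 (δ=0.43, a=-0.9): (-17.762152, 8.840902, -2.139934, 6.670000)
after step 3 (δ=0.2, a=-1.6): (-18.121602, 8.279043, -2.100167, 6.510000)
after step 4 (δ=0.12, a=-3.7): (-18.450351, 7.717149, -2.077079, 6.140000)
after step 5 (δ=0.44, a=2.2): (-18.748098, 7.180173, -1.992062, 6.360000)
after step 6 (δ=0.15, a=-3.8): (-19.008168, 6.599778, -1.963791, 5.980000)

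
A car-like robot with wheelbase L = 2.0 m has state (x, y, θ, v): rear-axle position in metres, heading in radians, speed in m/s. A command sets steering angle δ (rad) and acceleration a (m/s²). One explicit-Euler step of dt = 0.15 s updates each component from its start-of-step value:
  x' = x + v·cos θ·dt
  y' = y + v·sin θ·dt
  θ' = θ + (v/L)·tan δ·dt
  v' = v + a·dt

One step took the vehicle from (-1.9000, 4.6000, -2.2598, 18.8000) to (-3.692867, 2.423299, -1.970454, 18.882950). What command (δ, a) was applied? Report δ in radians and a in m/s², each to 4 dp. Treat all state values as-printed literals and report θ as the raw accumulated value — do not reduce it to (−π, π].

δ = 0.2024, a = 0.5530

a = (v'−v)/dt = (0.082950)/0.15 = 0.5530
Δθ = θ'−θ = 0.289346;  (v·dt/L) = 18.8000·0.15/2.0 = 1.410000
tan δ = Δθ·L/(v·dt) = 0.205210  →  δ = 0.2024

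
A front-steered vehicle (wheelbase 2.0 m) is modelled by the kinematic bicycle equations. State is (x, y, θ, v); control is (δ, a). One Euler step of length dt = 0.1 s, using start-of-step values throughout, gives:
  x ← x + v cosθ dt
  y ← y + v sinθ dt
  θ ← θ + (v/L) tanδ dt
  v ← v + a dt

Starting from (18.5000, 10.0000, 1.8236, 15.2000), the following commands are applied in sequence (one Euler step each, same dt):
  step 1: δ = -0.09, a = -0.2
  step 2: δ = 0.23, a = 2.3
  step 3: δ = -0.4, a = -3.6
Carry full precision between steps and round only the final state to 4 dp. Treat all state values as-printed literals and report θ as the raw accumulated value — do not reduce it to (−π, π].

after step 1 (δ=-0.09, a=-0.2): (18.119818, 11.471687, 1.755015, 15.180000)
after step 2 (δ=0.23, a=2.3): (17.841754, 12.964002, 1.932730, 15.410000)
after step 3 (δ=-0.4, a=-3.6): (17.296112, 14.405167, 1.606967, 15.050000)

(17.2961, 14.4052, 1.6070, 15.0500)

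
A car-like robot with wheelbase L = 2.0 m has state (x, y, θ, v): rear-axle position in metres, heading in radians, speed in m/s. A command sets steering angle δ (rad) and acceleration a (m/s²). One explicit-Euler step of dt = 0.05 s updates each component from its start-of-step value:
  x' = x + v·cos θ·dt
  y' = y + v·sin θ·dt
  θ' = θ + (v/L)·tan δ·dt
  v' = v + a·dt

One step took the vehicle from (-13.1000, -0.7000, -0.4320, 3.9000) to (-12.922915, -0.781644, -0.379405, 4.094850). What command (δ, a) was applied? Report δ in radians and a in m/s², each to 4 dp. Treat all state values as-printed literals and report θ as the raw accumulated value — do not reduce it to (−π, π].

a = (v'−v)/dt = (0.194850)/0.05 = 3.8970
Δθ = θ'−θ = 0.052595;  (v·dt/L) = 3.9000·0.05/2.0 = 0.097500
tan δ = Δθ·L/(v·dt) = 0.539436  →  δ = 0.4947

δ = 0.4947, a = 3.8970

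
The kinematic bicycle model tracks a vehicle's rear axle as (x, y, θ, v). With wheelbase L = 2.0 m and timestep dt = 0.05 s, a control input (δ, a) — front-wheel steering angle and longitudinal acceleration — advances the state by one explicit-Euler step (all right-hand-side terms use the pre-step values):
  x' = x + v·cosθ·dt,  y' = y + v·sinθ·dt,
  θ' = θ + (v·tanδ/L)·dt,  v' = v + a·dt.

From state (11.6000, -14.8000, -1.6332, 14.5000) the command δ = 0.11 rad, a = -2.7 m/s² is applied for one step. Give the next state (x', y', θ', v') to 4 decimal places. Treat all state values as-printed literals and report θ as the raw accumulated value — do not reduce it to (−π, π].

x' = 11.6000 + 14.5000·cos(-1.6332)·0.05 = 11.5548
y' = -14.8000 + 14.5000·sin(-1.6332)·0.05 = -15.5236
θ' = -1.6332 + (14.5000/2.0)·tan(0.11)·0.05 = -1.5932
v' = 14.5000 − 2.7000·0.05 = 14.3650

(11.5548, -15.5236, -1.5932, 14.3650)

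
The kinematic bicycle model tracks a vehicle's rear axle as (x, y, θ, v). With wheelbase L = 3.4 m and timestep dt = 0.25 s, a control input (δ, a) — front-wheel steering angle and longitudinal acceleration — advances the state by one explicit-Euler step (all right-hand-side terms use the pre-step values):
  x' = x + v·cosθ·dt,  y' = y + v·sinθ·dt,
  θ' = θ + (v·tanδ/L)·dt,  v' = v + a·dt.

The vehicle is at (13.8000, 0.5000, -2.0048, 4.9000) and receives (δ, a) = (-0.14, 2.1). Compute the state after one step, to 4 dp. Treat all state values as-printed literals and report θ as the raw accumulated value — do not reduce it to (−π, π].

x' = 13.8000 + 4.9000·cos(-2.0048)·0.25 = 13.2849
y' = 0.5000 + 4.9000·sin(-2.0048)·0.25 = -0.6114
θ' = -2.0048 + (4.9000/3.4)·tan(-0.14)·0.25 = -2.0556
v' = 4.9000 + 2.1000·0.25 = 5.4250

(13.2849, -0.6114, -2.0556, 5.4250)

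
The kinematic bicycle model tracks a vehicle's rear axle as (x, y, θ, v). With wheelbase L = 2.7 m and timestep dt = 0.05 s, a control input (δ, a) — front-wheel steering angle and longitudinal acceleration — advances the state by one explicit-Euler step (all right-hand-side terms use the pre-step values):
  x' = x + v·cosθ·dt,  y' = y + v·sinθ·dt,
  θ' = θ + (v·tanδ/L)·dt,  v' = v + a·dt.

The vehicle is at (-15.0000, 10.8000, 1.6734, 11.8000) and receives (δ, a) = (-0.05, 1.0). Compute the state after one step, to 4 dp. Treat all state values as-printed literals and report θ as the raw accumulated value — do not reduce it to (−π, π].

(-15.0604, 11.3869, 1.6625, 11.8500)

x' = -15.0000 + 11.8000·cos(1.6734)·0.05 = -15.0604
y' = 10.8000 + 11.8000·sin(1.6734)·0.05 = 11.3869
θ' = 1.6734 + (11.8000/2.7)·tan(-0.05)·0.05 = 1.6625
v' = 11.8000 + 1.0000·0.05 = 11.8500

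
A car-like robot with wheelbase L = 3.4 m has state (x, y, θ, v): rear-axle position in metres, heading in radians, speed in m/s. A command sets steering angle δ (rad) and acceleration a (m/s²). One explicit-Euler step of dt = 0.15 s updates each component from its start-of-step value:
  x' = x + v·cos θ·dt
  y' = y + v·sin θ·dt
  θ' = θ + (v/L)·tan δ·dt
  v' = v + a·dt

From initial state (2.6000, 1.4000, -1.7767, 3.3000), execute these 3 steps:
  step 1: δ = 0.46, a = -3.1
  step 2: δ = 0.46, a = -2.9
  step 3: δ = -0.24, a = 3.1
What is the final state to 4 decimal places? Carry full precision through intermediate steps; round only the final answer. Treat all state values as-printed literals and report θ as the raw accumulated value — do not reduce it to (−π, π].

after step 1 (δ=0.46, a=-3.1): (2.498796, 0.915456, -1.704568, 2.835000)
after step 2 (δ=0.46, a=-2.9): (2.442079, 0.494005, -1.642601, 2.400000)
after step 3 (δ=-0.24, a=3.1): (2.416252, 0.134933, -1.668512, 2.865000)

(2.4163, 0.1349, -1.6685, 2.8650)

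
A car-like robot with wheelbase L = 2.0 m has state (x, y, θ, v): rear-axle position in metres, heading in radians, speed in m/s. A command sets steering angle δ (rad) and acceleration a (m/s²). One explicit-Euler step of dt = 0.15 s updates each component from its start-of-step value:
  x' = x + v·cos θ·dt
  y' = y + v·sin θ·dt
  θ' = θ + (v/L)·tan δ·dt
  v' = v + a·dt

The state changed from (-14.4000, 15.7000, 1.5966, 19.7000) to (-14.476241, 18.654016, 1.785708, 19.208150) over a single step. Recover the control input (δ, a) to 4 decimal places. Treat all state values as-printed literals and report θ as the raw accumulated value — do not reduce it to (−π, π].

δ = 0.1273, a = -3.2790

a = (v'−v)/dt = (-0.491850)/0.15 = -3.2790
Δθ = θ'−θ = 0.189108;  (v·dt/L) = 19.7000·0.15/2.0 = 1.477500
tan δ = Δθ·L/(v·dt) = 0.127992  →  δ = 0.1273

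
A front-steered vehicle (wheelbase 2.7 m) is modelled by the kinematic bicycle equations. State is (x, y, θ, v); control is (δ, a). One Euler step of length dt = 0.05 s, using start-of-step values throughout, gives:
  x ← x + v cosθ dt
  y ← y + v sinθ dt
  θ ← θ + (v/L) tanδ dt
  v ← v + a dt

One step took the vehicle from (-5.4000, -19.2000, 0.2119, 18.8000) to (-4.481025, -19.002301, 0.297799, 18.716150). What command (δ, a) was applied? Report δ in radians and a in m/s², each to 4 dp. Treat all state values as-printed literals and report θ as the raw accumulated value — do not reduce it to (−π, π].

a = (v'−v)/dt = (-0.083850)/0.05 = -1.6770
Δθ = θ'−θ = 0.085899;  (v·dt/L) = 18.8000·0.05/2.7 = 0.348148
tan δ = Δθ·L/(v·dt) = 0.246731  →  δ = 0.2419

δ = 0.2419, a = -1.6770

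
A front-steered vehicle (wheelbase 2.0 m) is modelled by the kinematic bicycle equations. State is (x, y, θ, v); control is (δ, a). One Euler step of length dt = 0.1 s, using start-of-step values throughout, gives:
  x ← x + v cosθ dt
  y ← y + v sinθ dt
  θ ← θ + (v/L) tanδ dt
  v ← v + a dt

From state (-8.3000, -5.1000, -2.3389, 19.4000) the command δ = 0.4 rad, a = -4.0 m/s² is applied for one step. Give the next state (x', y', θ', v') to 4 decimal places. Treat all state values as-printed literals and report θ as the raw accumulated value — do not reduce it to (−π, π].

(-9.6479, -6.4953, -1.9288, 19.0000)

x' = -8.3000 + 19.4000·cos(-2.3389)·0.1 = -9.6479
y' = -5.1000 + 19.4000·sin(-2.3389)·0.1 = -6.4953
θ' = -2.3389 + (19.4000/2.0)·tan(0.4)·0.1 = -1.9288
v' = 19.4000 − 4.0000·0.1 = 19.0000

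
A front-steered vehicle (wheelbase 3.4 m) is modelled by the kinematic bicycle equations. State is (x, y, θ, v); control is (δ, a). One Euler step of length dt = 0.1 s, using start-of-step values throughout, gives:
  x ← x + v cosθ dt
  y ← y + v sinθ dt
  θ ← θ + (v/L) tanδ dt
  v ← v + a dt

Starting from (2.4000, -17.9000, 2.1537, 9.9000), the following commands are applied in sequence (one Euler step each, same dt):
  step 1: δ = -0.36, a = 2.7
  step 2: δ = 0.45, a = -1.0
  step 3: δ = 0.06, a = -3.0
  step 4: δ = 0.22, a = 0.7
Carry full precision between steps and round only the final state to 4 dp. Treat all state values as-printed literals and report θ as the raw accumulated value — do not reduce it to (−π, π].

(0.2282, -14.5612, 2.2706, 9.8400)

after step 1 (δ=-0.36, a=2.7): (1.855054, -17.073481, 2.044100, 10.170000)
after step 2 (δ=0.45, a=-1.0): (1.391475, -16.168283, 2.188591, 10.070000)
after step 3 (δ=0.06, a=-3.0): (0.808182, -15.347418, 2.206383, 9.770000)
after step 4 (δ=0.22, a=0.7): (0.228187, -14.561203, 2.270640, 9.840000)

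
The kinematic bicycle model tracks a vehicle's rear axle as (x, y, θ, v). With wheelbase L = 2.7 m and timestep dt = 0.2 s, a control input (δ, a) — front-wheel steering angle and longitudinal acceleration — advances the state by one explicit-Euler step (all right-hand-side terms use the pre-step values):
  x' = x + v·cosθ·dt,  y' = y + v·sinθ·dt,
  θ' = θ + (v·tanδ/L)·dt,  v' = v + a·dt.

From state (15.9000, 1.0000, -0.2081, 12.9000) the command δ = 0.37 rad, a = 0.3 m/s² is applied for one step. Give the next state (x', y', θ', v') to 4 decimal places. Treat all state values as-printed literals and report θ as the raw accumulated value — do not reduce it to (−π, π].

(18.4243, 0.4670, 0.1625, 12.9600)

x' = 15.9000 + 12.9000·cos(-0.2081)·0.2 = 18.4243
y' = 1.0000 + 12.9000·sin(-0.2081)·0.2 = 0.4670
θ' = -0.2081 + (12.9000/2.7)·tan(0.37)·0.2 = 0.1625
v' = 12.9000 + 0.3000·0.2 = 12.9600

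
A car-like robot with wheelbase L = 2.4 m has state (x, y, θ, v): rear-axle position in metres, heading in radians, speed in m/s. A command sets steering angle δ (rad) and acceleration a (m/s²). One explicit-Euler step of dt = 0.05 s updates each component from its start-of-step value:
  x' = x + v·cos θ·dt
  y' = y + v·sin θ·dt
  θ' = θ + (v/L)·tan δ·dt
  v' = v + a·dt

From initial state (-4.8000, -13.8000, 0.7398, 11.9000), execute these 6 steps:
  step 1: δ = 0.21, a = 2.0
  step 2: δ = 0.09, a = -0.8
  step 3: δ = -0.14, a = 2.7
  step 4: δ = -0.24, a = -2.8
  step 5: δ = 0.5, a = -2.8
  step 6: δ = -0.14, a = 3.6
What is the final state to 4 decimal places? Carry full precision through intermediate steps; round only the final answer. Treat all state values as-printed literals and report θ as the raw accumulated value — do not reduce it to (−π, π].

(-2.2615, -11.2719, 0.8198, 11.9950)

after step 1 (δ=0.21, a=2.0): (-4.360531, -13.398887, 0.792642, 12.000000)
after step 2 (δ=0.09, a=-0.8): (-3.939351, -12.971561, 0.815203, 11.960000)
after step 3 (δ=-0.14, a=2.7): (-3.529290, -12.536298, 0.780089, 12.095000)
after step 4 (δ=-0.24, a=-2.8): (-3.099403, -12.110951, 0.718426, 11.955000)
after step 5 (δ=0.5, a=-2.8): (-2.649391, -11.717512, 0.854489, 11.815000)
after step 6 (δ=-0.14, a=3.6): (-2.261503, -11.271947, 0.819802, 11.995000)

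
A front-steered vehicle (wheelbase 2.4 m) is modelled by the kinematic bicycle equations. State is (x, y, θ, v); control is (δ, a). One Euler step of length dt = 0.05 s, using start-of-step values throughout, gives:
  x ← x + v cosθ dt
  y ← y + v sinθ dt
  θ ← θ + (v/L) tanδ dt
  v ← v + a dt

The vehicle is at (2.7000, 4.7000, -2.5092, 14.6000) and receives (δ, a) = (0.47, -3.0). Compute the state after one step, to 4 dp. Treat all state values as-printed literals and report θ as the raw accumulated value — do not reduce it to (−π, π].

x' = 2.7000 + 14.6000·cos(-2.5092)·0.05 = 2.1112
y' = 4.7000 + 14.6000·sin(-2.5092)·0.05 = 4.2685
θ' = -2.5092 + (14.6000/2.4)·tan(0.47)·0.05 = -2.3547
v' = 14.6000 − 3.0000·0.05 = 14.4500

(2.1112, 4.2685, -2.3547, 14.4500)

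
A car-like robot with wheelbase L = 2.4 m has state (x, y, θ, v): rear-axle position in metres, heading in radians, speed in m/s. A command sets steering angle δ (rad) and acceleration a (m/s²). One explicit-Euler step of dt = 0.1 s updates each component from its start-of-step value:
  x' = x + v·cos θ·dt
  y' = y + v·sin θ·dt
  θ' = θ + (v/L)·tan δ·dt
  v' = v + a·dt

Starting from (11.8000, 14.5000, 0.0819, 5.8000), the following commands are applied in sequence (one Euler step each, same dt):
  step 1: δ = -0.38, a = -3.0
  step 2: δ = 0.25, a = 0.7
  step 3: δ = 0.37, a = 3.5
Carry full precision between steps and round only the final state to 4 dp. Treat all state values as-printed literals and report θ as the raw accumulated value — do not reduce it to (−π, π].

after step 1 (δ=-0.38, a=-3.0): (12.378056, 14.547449, -0.014625, 5.500000)
after step 2 (δ=0.25, a=0.7): (12.927997, 14.539406, 0.043891, 5.570000)
after step 3 (δ=0.37, a=3.5): (13.484461, 14.563845, 0.133908, 5.920000)

(13.4845, 14.5638, 0.1339, 5.9200)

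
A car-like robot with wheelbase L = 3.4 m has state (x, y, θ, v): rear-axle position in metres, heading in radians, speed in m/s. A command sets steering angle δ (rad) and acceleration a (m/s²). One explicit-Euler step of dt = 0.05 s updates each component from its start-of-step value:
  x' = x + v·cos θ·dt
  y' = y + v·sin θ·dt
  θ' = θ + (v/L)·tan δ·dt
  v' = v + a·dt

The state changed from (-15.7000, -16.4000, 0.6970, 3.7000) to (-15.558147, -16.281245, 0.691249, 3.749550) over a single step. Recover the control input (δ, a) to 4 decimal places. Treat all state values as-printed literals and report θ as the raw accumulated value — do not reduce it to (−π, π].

a = (v'−v)/dt = (0.049550)/0.05 = 0.9910
Δθ = θ'−θ = -0.005751;  (v·dt/L) = 3.7000·0.05/3.4 = 0.054412
tan δ = Δθ·L/(v·dt) = -0.105694  →  δ = -0.1053

δ = -0.1053, a = 0.9910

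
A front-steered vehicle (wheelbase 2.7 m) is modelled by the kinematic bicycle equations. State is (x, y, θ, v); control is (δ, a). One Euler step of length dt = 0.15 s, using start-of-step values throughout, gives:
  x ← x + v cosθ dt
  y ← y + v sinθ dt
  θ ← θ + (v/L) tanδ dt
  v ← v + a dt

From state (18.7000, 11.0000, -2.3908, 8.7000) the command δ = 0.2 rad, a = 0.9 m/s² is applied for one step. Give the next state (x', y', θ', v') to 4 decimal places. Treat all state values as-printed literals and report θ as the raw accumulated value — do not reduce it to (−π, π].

x' = 18.7000 + 8.7000·cos(-2.3908)·0.15 = 17.7459
y' = 11.0000 + 8.7000·sin(-2.3908)·0.15 = 10.1097
θ' = -2.3908 + (8.7000/2.7)·tan(0.2)·0.15 = -2.2928
v' = 8.7000 + 0.9000·0.15 = 8.8350

(17.7459, 10.1097, -2.2928, 8.8350)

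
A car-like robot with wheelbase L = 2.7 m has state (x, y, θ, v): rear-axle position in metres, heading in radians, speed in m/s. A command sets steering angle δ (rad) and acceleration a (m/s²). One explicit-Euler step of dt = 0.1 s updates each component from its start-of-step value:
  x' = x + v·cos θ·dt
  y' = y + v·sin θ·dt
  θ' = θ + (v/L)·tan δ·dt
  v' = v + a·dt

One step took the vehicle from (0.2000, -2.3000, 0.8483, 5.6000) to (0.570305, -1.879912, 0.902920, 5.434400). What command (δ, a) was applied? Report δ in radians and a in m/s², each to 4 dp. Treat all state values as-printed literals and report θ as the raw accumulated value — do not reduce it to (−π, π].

a = (v'−v)/dt = (-0.165600)/0.1 = -1.6560
Δθ = θ'−θ = 0.054620;  (v·dt/L) = 5.6000·0.1/2.7 = 0.207407
tan δ = Δθ·L/(v·dt) = 0.263346  →  δ = 0.2575

δ = 0.2575, a = -1.6560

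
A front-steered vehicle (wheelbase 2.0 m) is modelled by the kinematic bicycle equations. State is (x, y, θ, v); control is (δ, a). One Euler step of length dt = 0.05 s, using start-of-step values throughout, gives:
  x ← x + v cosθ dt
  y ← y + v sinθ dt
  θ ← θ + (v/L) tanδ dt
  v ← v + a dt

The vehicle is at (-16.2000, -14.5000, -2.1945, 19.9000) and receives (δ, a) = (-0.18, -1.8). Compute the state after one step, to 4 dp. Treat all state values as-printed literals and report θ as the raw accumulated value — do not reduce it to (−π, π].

x' = -16.2000 + 19.9000·cos(-2.1945)·0.05 = -16.7811
y' = -14.5000 + 19.9000·sin(-2.1945)·0.05 = -15.3077
θ' = -2.1945 + (19.9000/2.0)·tan(-0.18)·0.05 = -2.2850
v' = 19.9000 − 1.8000·0.05 = 19.8100

(-16.7811, -15.3077, -2.2850, 19.8100)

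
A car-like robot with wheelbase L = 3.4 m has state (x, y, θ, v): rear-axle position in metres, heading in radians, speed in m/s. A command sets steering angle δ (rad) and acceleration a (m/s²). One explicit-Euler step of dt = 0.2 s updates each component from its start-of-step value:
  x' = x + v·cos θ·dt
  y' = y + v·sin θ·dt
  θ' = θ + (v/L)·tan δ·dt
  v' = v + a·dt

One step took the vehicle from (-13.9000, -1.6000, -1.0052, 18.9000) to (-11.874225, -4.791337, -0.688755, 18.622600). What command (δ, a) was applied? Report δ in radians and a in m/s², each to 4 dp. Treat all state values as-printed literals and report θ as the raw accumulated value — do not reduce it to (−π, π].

δ = 0.2773, a = -1.3870

a = (v'−v)/dt = (-0.277400)/0.2 = -1.3870
Δθ = θ'−θ = 0.316445;  (v·dt/L) = 18.9000·0.2/3.4 = 1.111765
tan δ = Δθ·L/(v·dt) = 0.284633  →  δ = 0.2773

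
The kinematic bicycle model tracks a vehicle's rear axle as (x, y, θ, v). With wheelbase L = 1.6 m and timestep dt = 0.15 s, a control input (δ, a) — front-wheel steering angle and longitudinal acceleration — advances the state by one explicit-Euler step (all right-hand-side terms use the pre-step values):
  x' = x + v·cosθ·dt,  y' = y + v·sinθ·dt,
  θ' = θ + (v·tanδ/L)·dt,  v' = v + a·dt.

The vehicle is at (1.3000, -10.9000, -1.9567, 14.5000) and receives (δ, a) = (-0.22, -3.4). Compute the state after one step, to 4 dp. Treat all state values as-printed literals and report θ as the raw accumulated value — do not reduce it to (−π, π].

x' = 1.3000 + 14.5000·cos(-1.9567)·0.15 = 0.4813
y' = -10.9000 + 14.5000·sin(-1.9567)·0.15 = -12.9150
θ' = -1.9567 + (14.5000/1.6)·tan(-0.22)·0.15 = -2.2607
v' = 14.5000 − 3.4000·0.15 = 13.9900

(0.4813, -12.9150, -2.2607, 13.9900)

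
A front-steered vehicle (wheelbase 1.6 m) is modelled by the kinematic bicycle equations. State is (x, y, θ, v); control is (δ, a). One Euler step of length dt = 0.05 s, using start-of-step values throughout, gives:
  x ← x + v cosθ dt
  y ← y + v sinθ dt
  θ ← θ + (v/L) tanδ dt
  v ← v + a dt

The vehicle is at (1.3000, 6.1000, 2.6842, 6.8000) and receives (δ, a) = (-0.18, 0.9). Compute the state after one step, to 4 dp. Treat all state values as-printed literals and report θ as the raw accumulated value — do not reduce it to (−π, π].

x' = 1.3000 + 6.8000·cos(2.6842)·0.05 = 0.9949
y' = 6.1000 + 6.8000·sin(2.6842)·0.05 = 6.2501
θ' = 2.6842 + (6.8000/1.6)·tan(-0.18)·0.05 = 2.6455
v' = 6.8000 + 0.9000·0.05 = 6.8450

(0.9949, 6.2501, 2.6455, 6.8450)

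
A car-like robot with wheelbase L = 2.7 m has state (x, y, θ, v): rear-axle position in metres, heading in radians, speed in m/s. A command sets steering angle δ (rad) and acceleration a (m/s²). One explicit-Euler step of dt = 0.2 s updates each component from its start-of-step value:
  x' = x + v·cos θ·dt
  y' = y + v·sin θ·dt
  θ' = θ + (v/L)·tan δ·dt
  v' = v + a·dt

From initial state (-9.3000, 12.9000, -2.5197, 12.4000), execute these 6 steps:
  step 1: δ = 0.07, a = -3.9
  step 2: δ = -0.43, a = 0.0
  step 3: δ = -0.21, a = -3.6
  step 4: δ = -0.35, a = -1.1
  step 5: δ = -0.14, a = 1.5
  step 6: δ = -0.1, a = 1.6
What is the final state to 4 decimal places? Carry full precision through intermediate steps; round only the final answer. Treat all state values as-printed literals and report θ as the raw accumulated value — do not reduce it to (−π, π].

after step 1 (δ=0.07, a=-3.9): (-11.315688, 11.455215, -2.455298, 11.620000)
after step 2 (δ=-0.43, a=0.0): (-13.113533, 9.982555, -2.850052, 11.620000)
after step 3 (δ=-0.21, a=-3.6): (-15.339466, 9.314573, -3.033513, 10.900000)
after step 4 (δ=-0.35, a=-1.1): (-17.506745, 9.079417, -3.328239, 10.680000)
after step 5 (δ=-0.14, a=1.5): (-19.605647, 9.475783, -3.439724, 10.980000)
after step 6 (δ=-0.1, a=1.6): (-21.704775, 10.120825, -3.521330, 11.300000)

(-21.7048, 10.1208, -3.5213, 11.3000)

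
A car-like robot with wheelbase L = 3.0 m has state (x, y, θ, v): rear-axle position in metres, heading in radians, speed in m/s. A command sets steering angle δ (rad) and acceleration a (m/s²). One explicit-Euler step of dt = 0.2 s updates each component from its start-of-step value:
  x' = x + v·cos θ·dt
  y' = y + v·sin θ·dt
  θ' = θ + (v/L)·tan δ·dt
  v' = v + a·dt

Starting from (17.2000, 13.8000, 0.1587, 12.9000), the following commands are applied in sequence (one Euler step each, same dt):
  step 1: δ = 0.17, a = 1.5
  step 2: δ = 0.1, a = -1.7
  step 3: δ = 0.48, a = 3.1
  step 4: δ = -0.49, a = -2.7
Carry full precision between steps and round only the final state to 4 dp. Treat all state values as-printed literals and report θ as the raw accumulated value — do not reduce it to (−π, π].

(26.4366, 18.0019, 0.3616, 12.9400)

after step 1 (δ=0.17, a=1.5): (19.747579, 14.207729, 0.306325, 13.200000)
after step 2 (δ=0.1, a=-1.7): (22.264682, 15.003839, 0.394619, 12.860000)
after step 3 (δ=0.48, a=3.1): (24.639006, 15.992662, 0.840956, 13.480000)
after step 4 (δ=-0.49, a=-2.7): (26.436565, 18.001940, 0.361618, 12.940000)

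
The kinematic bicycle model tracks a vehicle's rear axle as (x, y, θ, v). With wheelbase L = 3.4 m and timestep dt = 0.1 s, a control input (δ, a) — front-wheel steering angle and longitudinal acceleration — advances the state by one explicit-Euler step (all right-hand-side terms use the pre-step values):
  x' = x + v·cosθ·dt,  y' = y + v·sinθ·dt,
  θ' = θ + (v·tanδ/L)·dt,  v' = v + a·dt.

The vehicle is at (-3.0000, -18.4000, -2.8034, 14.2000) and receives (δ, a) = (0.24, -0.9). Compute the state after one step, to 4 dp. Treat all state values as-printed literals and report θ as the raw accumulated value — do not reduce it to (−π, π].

(-4.3396, -18.8711, -2.7012, 14.1100)

x' = -3.0000 + 14.2000·cos(-2.8034)·0.1 = -4.3396
y' = -18.4000 + 14.2000·sin(-2.8034)·0.1 = -18.8711
θ' = -2.8034 + (14.2000/3.4)·tan(0.24)·0.1 = -2.7012
v' = 14.2000 − 0.9000·0.1 = 14.1100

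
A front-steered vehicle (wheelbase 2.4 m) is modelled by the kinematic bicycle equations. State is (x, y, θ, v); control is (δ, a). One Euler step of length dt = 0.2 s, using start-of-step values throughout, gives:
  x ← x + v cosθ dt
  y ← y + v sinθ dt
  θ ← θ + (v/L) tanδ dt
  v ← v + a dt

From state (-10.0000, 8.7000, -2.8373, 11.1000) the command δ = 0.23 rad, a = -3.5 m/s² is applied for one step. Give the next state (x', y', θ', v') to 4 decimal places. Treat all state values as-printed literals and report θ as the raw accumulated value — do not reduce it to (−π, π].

(-12.1180, 8.0348, -2.6207, 10.4000)

x' = -10.0000 + 11.1000·cos(-2.8373)·0.2 = -12.1180
y' = 8.7000 + 11.1000·sin(-2.8373)·0.2 = 8.0348
θ' = -2.8373 + (11.1000/2.4)·tan(0.23)·0.2 = -2.6207
v' = 11.1000 − 3.5000·0.2 = 10.4000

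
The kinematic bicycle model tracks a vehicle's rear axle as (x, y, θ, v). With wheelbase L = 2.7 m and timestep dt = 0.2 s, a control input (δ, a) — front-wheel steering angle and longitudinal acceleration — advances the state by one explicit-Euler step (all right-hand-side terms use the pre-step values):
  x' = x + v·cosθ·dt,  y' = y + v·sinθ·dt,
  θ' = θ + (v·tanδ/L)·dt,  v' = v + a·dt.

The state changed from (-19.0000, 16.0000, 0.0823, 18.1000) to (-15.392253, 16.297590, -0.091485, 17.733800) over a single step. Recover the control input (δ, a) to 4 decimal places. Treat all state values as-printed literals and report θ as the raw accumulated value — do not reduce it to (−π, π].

δ = -0.1289, a = -1.8310

a = (v'−v)/dt = (-0.366200)/0.2 = -1.8310
Δθ = θ'−θ = -0.173785;  (v·dt/L) = 18.1000·0.2/2.7 = 1.340741
tan δ = Δθ·L/(v·dt) = -0.129619  →  δ = -0.1289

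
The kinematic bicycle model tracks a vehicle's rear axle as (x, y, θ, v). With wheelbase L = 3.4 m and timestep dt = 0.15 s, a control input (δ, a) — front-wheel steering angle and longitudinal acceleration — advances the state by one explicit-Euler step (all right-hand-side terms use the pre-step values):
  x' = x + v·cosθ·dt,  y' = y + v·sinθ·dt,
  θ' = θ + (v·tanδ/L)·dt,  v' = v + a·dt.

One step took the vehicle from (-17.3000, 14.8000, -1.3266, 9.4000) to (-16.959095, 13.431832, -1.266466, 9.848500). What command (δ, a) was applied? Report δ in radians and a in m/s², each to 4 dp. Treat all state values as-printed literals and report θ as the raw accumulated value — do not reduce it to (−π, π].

a = (v'−v)/dt = (0.448500)/0.15 = 2.9900
Δθ = θ'−θ = 0.060134;  (v·dt/L) = 9.4000·0.15/3.4 = 0.414706
tan δ = Δθ·L/(v·dt) = 0.145004  →  δ = 0.1440

δ = 0.1440, a = 2.9900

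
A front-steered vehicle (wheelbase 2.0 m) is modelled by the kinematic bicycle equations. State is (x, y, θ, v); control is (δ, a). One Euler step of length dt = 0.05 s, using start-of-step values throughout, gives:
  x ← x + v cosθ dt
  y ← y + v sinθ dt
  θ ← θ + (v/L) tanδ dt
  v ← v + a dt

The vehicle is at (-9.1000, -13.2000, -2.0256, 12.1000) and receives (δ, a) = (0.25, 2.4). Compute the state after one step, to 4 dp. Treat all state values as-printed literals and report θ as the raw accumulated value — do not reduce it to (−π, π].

x' = -9.1000 + 12.1000·cos(-2.0256)·0.05 = -9.3658
y' = -13.2000 + 12.1000·sin(-2.0256)·0.05 = -13.7435
θ' = -2.0256 + (12.1000/2.0)·tan(0.25)·0.05 = -1.9484
v' = 12.1000 + 2.4000·0.05 = 12.2200

(-9.3658, -13.7435, -1.9484, 12.2200)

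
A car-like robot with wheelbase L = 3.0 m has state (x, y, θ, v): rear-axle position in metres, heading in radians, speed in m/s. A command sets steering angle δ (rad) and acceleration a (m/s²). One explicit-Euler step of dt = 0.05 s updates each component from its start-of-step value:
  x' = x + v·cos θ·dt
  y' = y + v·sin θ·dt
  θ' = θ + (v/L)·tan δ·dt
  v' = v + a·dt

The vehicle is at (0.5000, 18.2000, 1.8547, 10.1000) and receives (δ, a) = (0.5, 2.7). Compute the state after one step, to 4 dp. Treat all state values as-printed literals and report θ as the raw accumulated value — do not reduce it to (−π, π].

(0.3585, 18.6848, 1.9467, 10.2350)

x' = 0.5000 + 10.1000·cos(1.8547)·0.05 = 0.3585
y' = 18.2000 + 10.1000·sin(1.8547)·0.05 = 18.6848
θ' = 1.8547 + (10.1000/3.0)·tan(0.5)·0.05 = 1.9467
v' = 10.1000 + 2.7000·0.05 = 10.2350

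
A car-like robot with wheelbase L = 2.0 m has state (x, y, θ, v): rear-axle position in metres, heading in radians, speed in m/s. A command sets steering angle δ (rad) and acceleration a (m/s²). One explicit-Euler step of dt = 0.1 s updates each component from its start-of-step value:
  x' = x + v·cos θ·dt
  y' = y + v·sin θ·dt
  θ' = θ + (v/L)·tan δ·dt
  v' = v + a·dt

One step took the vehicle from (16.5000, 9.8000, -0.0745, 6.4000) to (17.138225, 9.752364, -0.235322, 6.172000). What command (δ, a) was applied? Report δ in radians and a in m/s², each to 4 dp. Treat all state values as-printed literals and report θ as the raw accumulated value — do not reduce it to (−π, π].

a = (v'−v)/dt = (-0.228000)/0.1 = -2.2800
Δθ = θ'−θ = -0.160822;  (v·dt/L) = 6.4000·0.1/2.0 = 0.320000
tan δ = Δθ·L/(v·dt) = -0.502569  →  δ = -0.4657

δ = -0.4657, a = -2.2800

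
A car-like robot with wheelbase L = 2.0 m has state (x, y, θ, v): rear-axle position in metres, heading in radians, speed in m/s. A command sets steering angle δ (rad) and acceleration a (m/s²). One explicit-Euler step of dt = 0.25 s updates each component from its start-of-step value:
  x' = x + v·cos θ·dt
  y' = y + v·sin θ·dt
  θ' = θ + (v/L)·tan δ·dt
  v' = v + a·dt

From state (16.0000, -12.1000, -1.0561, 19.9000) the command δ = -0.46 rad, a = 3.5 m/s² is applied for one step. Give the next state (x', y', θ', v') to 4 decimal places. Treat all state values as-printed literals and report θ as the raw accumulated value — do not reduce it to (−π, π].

x' = 16.0000 + 19.9000·cos(-1.0561)·0.25 = 18.4490
y' = -12.1000 + 19.9000·sin(-1.0561)·0.25 = -16.4305
θ' = -1.0561 + (19.9000/2.0)·tan(-0.46)·0.25 = -2.2885
v' = 19.9000 + 3.5000·0.25 = 20.7750

(18.4490, -16.4305, -2.2885, 20.7750)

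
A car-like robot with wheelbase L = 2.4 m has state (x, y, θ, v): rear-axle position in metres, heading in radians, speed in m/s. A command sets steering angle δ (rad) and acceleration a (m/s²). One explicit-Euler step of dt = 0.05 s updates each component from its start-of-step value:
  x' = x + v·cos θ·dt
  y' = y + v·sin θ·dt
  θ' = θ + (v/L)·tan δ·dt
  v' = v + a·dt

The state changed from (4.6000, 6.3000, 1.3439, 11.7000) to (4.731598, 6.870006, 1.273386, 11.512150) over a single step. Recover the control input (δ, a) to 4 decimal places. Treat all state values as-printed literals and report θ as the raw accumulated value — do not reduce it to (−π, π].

δ = -0.2816, a = -3.7570

a = (v'−v)/dt = (-0.187850)/0.05 = -3.7570
Δθ = θ'−θ = -0.070514;  (v·dt/L) = 11.7000·0.05/2.4 = 0.243750
tan δ = Δθ·L/(v·dt) = -0.289288  →  δ = -0.2816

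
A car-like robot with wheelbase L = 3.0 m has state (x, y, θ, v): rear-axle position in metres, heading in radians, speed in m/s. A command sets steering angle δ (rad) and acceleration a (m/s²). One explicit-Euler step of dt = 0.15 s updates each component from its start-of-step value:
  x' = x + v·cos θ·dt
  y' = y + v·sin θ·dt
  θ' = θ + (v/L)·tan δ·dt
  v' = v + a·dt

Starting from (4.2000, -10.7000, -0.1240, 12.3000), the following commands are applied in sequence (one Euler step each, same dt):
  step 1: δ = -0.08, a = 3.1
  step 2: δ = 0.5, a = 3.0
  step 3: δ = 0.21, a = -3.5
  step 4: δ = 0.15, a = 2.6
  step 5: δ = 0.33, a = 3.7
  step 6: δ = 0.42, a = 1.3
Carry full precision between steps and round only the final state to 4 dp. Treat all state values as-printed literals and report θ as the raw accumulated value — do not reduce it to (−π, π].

(15.1208, -8.3197, 0.9406, 13.8300)

after step 1 (δ=-0.08, a=3.1): (6.030834, -10.928194, -0.173305, 12.765000)
after step 2 (δ=0.5, a=3.0): (7.916901, -11.258372, 0.175372, 13.215000)
after step 3 (δ=0.21, a=-3.5): (9.868747, -10.912519, 0.316206, 12.690000)
after step 4 (δ=0.15, a=2.6): (11.677875, -10.320601, 0.412102, 13.080000)
after step 5 (δ=0.33, a=3.7): (13.475619, -9.534750, 0.636113, 13.635000)
after step 6 (δ=0.42, a=1.3): (15.120840, -8.319722, 0.940564, 13.830000)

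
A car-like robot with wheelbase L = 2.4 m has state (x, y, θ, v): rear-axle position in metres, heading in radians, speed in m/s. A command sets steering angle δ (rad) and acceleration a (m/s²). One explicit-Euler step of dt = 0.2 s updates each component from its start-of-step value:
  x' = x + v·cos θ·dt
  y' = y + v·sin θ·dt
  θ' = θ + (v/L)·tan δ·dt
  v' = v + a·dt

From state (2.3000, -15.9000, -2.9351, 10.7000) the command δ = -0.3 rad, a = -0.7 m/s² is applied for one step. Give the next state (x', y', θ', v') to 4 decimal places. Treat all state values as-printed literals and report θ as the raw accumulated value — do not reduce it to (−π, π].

x' = 2.3000 + 10.7000·cos(-2.9351)·0.2 = 0.2055
y' = -15.9000 + 10.7000·sin(-2.9351)·0.2 = -16.3388
θ' = -2.9351 + (10.7000/2.4)·tan(-0.3)·0.2 = -3.2109
v' = 10.7000 − 0.7000·0.2 = 10.5600

(0.2055, -16.3388, -3.2109, 10.5600)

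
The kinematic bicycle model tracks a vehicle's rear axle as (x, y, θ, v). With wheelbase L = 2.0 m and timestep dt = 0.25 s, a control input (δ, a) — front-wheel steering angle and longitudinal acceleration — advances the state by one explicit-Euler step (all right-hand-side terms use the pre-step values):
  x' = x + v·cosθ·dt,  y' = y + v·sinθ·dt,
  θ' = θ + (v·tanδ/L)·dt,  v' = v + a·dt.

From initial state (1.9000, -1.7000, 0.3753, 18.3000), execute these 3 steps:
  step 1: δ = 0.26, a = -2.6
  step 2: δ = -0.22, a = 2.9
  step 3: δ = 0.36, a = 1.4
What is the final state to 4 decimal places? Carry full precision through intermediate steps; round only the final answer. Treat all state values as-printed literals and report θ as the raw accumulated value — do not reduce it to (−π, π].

after step 1 (δ=0.26, a=-2.6): (6.156569, -0.023026, 0.983824, 17.650000)
after step 2 (δ=-0.22, a=2.9): (8.600399, 3.650916, 0.490464, 18.375000)
after step 3 (δ=0.36, a=1.4): (12.652612, 5.814734, 1.355014, 18.725000)

(12.6526, 5.8147, 1.3550, 18.7250)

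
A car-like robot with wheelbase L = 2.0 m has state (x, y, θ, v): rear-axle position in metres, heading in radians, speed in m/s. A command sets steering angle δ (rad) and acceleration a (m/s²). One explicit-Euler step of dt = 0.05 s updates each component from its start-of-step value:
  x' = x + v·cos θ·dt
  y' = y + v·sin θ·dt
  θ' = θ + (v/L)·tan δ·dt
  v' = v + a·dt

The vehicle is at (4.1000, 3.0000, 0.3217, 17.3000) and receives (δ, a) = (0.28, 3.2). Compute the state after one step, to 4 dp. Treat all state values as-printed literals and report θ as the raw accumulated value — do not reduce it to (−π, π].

x' = 4.1000 + 17.3000·cos(0.3217)·0.05 = 4.9206
y' = 3.0000 + 17.3000·sin(0.3217)·0.05 = 3.2735
θ' = 0.3217 + (17.3000/2.0)·tan(0.28)·0.05 = 0.4461
v' = 17.3000 + 3.2000·0.05 = 17.4600

(4.9206, 3.2735, 0.4461, 17.4600)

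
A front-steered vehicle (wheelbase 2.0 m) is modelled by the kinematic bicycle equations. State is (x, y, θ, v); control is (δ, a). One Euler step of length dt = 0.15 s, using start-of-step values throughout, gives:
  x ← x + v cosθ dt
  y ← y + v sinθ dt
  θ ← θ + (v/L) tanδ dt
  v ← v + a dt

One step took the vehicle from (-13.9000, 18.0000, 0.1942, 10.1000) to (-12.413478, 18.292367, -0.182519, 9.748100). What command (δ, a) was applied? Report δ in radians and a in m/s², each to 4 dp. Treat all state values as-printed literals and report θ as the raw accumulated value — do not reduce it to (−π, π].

a = (v'−v)/dt = (-0.351900)/0.15 = -2.3460
Δθ = θ'−θ = -0.376719;  (v·dt/L) = 10.1000·0.15/2.0 = 0.757500
tan δ = Δθ·L/(v·dt) = -0.497319  →  δ = -0.4615

δ = -0.4615, a = -2.3460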